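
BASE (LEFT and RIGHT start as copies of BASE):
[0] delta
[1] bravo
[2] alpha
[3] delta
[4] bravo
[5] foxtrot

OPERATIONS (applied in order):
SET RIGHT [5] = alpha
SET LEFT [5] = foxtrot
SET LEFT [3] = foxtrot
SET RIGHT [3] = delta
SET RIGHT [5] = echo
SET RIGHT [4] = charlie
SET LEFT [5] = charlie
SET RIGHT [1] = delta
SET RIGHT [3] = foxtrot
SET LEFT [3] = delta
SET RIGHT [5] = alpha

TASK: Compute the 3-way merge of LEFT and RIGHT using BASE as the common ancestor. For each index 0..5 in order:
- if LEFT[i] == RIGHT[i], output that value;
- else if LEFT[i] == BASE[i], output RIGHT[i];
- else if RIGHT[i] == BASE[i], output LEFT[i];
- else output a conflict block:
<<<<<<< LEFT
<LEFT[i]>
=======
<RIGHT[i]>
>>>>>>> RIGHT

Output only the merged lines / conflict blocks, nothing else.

Final LEFT:  [delta, bravo, alpha, delta, bravo, charlie]
Final RIGHT: [delta, delta, alpha, foxtrot, charlie, alpha]
i=0: L=delta R=delta -> agree -> delta
i=1: L=bravo=BASE, R=delta -> take RIGHT -> delta
i=2: L=alpha R=alpha -> agree -> alpha
i=3: L=delta=BASE, R=foxtrot -> take RIGHT -> foxtrot
i=4: L=bravo=BASE, R=charlie -> take RIGHT -> charlie
i=5: BASE=foxtrot L=charlie R=alpha all differ -> CONFLICT

Answer: delta
delta
alpha
foxtrot
charlie
<<<<<<< LEFT
charlie
=======
alpha
>>>>>>> RIGHT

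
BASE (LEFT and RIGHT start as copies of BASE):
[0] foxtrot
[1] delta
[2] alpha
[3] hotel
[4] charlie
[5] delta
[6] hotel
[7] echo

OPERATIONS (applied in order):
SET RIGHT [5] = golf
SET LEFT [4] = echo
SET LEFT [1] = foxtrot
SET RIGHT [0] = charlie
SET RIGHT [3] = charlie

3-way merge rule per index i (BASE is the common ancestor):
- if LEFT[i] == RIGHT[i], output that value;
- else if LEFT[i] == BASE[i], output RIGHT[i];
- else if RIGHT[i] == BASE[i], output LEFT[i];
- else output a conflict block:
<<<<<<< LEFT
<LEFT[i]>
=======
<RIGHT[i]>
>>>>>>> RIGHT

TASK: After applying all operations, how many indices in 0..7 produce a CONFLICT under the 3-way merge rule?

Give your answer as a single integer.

Answer: 0

Derivation:
Final LEFT:  [foxtrot, foxtrot, alpha, hotel, echo, delta, hotel, echo]
Final RIGHT: [charlie, delta, alpha, charlie, charlie, golf, hotel, echo]
i=0: L=foxtrot=BASE, R=charlie -> take RIGHT -> charlie
i=1: L=foxtrot, R=delta=BASE -> take LEFT -> foxtrot
i=2: L=alpha R=alpha -> agree -> alpha
i=3: L=hotel=BASE, R=charlie -> take RIGHT -> charlie
i=4: L=echo, R=charlie=BASE -> take LEFT -> echo
i=5: L=delta=BASE, R=golf -> take RIGHT -> golf
i=6: L=hotel R=hotel -> agree -> hotel
i=7: L=echo R=echo -> agree -> echo
Conflict count: 0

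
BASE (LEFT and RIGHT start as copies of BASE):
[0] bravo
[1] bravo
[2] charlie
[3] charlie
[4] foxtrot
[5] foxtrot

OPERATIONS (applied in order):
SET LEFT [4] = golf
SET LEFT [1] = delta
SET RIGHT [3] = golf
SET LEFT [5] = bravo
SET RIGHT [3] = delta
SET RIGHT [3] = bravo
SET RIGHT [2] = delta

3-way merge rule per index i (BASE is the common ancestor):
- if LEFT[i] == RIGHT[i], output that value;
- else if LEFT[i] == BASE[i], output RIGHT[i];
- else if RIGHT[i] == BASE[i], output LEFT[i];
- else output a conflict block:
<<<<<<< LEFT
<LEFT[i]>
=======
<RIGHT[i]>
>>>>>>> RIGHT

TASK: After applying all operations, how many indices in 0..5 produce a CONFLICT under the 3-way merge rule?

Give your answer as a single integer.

Answer: 0

Derivation:
Final LEFT:  [bravo, delta, charlie, charlie, golf, bravo]
Final RIGHT: [bravo, bravo, delta, bravo, foxtrot, foxtrot]
i=0: L=bravo R=bravo -> agree -> bravo
i=1: L=delta, R=bravo=BASE -> take LEFT -> delta
i=2: L=charlie=BASE, R=delta -> take RIGHT -> delta
i=3: L=charlie=BASE, R=bravo -> take RIGHT -> bravo
i=4: L=golf, R=foxtrot=BASE -> take LEFT -> golf
i=5: L=bravo, R=foxtrot=BASE -> take LEFT -> bravo
Conflict count: 0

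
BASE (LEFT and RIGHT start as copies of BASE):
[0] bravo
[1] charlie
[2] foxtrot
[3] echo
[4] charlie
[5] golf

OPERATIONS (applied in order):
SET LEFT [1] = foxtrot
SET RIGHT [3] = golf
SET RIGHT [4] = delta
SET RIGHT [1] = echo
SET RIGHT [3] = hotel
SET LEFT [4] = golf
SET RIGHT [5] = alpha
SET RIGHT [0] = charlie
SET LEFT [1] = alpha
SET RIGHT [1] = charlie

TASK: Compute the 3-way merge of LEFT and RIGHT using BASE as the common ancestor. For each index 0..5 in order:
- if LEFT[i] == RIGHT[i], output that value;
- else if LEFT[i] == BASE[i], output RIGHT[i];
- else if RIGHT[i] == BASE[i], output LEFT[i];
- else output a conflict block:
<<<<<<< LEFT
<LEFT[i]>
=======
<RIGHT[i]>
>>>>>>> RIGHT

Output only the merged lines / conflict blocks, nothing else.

Final LEFT:  [bravo, alpha, foxtrot, echo, golf, golf]
Final RIGHT: [charlie, charlie, foxtrot, hotel, delta, alpha]
i=0: L=bravo=BASE, R=charlie -> take RIGHT -> charlie
i=1: L=alpha, R=charlie=BASE -> take LEFT -> alpha
i=2: L=foxtrot R=foxtrot -> agree -> foxtrot
i=3: L=echo=BASE, R=hotel -> take RIGHT -> hotel
i=4: BASE=charlie L=golf R=delta all differ -> CONFLICT
i=5: L=golf=BASE, R=alpha -> take RIGHT -> alpha

Answer: charlie
alpha
foxtrot
hotel
<<<<<<< LEFT
golf
=======
delta
>>>>>>> RIGHT
alpha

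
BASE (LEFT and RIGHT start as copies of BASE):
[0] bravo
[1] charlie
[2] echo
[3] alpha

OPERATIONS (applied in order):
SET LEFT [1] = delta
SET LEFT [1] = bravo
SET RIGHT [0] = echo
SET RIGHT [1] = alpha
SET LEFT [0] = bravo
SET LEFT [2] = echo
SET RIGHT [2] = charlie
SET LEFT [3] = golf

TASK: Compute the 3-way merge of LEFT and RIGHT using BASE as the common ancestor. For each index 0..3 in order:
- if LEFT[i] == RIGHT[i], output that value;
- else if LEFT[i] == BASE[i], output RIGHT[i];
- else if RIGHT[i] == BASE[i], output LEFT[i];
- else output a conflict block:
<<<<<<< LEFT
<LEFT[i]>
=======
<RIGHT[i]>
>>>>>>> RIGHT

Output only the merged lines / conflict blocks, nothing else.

Final LEFT:  [bravo, bravo, echo, golf]
Final RIGHT: [echo, alpha, charlie, alpha]
i=0: L=bravo=BASE, R=echo -> take RIGHT -> echo
i=1: BASE=charlie L=bravo R=alpha all differ -> CONFLICT
i=2: L=echo=BASE, R=charlie -> take RIGHT -> charlie
i=3: L=golf, R=alpha=BASE -> take LEFT -> golf

Answer: echo
<<<<<<< LEFT
bravo
=======
alpha
>>>>>>> RIGHT
charlie
golf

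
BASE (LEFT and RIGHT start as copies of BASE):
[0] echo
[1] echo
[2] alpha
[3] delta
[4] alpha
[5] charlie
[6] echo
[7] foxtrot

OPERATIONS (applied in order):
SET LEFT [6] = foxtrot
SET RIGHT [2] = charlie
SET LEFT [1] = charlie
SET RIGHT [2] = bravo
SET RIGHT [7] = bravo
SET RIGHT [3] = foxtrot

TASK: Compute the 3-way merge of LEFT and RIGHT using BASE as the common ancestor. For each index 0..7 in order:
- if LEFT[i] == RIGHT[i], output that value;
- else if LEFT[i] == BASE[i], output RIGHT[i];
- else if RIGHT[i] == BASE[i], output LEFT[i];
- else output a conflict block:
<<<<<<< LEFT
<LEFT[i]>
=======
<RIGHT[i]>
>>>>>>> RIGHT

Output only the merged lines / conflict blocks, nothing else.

Final LEFT:  [echo, charlie, alpha, delta, alpha, charlie, foxtrot, foxtrot]
Final RIGHT: [echo, echo, bravo, foxtrot, alpha, charlie, echo, bravo]
i=0: L=echo R=echo -> agree -> echo
i=1: L=charlie, R=echo=BASE -> take LEFT -> charlie
i=2: L=alpha=BASE, R=bravo -> take RIGHT -> bravo
i=3: L=delta=BASE, R=foxtrot -> take RIGHT -> foxtrot
i=4: L=alpha R=alpha -> agree -> alpha
i=5: L=charlie R=charlie -> agree -> charlie
i=6: L=foxtrot, R=echo=BASE -> take LEFT -> foxtrot
i=7: L=foxtrot=BASE, R=bravo -> take RIGHT -> bravo

Answer: echo
charlie
bravo
foxtrot
alpha
charlie
foxtrot
bravo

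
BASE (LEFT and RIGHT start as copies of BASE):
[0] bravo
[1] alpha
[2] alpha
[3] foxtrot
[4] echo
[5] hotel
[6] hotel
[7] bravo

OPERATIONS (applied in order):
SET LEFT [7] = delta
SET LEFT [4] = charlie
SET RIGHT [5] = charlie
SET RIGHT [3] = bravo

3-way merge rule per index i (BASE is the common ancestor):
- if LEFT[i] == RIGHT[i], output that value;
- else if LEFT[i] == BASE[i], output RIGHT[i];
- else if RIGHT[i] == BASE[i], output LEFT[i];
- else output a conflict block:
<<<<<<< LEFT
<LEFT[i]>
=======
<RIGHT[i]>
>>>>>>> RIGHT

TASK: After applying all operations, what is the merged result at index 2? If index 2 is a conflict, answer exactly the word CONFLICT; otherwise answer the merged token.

Answer: alpha

Derivation:
Final LEFT:  [bravo, alpha, alpha, foxtrot, charlie, hotel, hotel, delta]
Final RIGHT: [bravo, alpha, alpha, bravo, echo, charlie, hotel, bravo]
i=0: L=bravo R=bravo -> agree -> bravo
i=1: L=alpha R=alpha -> agree -> alpha
i=2: L=alpha R=alpha -> agree -> alpha
i=3: L=foxtrot=BASE, R=bravo -> take RIGHT -> bravo
i=4: L=charlie, R=echo=BASE -> take LEFT -> charlie
i=5: L=hotel=BASE, R=charlie -> take RIGHT -> charlie
i=6: L=hotel R=hotel -> agree -> hotel
i=7: L=delta, R=bravo=BASE -> take LEFT -> delta
Index 2 -> alpha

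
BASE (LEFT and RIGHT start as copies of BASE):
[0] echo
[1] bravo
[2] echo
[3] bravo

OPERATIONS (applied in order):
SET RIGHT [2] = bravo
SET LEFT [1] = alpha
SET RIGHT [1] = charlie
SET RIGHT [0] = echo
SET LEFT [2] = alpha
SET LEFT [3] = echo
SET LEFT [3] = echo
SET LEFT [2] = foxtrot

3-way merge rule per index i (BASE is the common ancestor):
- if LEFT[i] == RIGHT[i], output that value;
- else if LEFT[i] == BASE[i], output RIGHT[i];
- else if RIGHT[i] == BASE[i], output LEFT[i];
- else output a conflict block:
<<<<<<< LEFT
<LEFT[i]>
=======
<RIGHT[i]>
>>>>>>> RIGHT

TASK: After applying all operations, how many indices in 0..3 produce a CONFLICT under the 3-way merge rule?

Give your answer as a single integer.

Final LEFT:  [echo, alpha, foxtrot, echo]
Final RIGHT: [echo, charlie, bravo, bravo]
i=0: L=echo R=echo -> agree -> echo
i=1: BASE=bravo L=alpha R=charlie all differ -> CONFLICT
i=2: BASE=echo L=foxtrot R=bravo all differ -> CONFLICT
i=3: L=echo, R=bravo=BASE -> take LEFT -> echo
Conflict count: 2

Answer: 2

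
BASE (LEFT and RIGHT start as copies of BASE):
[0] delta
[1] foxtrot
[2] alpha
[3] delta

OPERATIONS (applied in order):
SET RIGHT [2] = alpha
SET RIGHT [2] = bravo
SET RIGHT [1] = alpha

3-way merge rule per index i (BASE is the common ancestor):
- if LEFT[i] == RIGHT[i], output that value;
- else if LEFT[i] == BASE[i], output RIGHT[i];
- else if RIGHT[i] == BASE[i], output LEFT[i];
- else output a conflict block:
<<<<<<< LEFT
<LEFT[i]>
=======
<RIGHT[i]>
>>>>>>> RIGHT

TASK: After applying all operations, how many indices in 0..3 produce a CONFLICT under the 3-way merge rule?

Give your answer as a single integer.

Final LEFT:  [delta, foxtrot, alpha, delta]
Final RIGHT: [delta, alpha, bravo, delta]
i=0: L=delta R=delta -> agree -> delta
i=1: L=foxtrot=BASE, R=alpha -> take RIGHT -> alpha
i=2: L=alpha=BASE, R=bravo -> take RIGHT -> bravo
i=3: L=delta R=delta -> agree -> delta
Conflict count: 0

Answer: 0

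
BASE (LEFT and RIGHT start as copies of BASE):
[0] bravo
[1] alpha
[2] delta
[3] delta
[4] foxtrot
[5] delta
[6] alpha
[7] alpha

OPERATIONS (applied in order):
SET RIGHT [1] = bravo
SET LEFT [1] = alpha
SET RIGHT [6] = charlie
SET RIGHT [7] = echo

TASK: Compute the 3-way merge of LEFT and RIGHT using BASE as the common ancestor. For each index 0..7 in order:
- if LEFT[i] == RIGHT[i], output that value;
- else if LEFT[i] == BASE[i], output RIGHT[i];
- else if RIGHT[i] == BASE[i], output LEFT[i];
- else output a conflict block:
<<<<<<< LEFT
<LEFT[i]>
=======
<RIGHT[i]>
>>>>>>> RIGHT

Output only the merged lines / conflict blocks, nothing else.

Answer: bravo
bravo
delta
delta
foxtrot
delta
charlie
echo

Derivation:
Final LEFT:  [bravo, alpha, delta, delta, foxtrot, delta, alpha, alpha]
Final RIGHT: [bravo, bravo, delta, delta, foxtrot, delta, charlie, echo]
i=0: L=bravo R=bravo -> agree -> bravo
i=1: L=alpha=BASE, R=bravo -> take RIGHT -> bravo
i=2: L=delta R=delta -> agree -> delta
i=3: L=delta R=delta -> agree -> delta
i=4: L=foxtrot R=foxtrot -> agree -> foxtrot
i=5: L=delta R=delta -> agree -> delta
i=6: L=alpha=BASE, R=charlie -> take RIGHT -> charlie
i=7: L=alpha=BASE, R=echo -> take RIGHT -> echo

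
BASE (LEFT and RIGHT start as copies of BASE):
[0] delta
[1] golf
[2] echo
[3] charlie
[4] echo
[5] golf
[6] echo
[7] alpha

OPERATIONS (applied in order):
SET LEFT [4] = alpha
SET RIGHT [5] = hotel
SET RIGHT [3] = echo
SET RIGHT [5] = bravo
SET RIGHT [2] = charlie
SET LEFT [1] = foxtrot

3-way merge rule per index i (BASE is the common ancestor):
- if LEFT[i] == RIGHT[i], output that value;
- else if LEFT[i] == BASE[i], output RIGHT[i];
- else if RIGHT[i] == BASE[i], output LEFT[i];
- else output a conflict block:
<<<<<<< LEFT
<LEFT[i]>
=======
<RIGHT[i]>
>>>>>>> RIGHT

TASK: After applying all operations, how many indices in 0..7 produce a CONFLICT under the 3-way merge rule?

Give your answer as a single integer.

Answer: 0

Derivation:
Final LEFT:  [delta, foxtrot, echo, charlie, alpha, golf, echo, alpha]
Final RIGHT: [delta, golf, charlie, echo, echo, bravo, echo, alpha]
i=0: L=delta R=delta -> agree -> delta
i=1: L=foxtrot, R=golf=BASE -> take LEFT -> foxtrot
i=2: L=echo=BASE, R=charlie -> take RIGHT -> charlie
i=3: L=charlie=BASE, R=echo -> take RIGHT -> echo
i=4: L=alpha, R=echo=BASE -> take LEFT -> alpha
i=5: L=golf=BASE, R=bravo -> take RIGHT -> bravo
i=6: L=echo R=echo -> agree -> echo
i=7: L=alpha R=alpha -> agree -> alpha
Conflict count: 0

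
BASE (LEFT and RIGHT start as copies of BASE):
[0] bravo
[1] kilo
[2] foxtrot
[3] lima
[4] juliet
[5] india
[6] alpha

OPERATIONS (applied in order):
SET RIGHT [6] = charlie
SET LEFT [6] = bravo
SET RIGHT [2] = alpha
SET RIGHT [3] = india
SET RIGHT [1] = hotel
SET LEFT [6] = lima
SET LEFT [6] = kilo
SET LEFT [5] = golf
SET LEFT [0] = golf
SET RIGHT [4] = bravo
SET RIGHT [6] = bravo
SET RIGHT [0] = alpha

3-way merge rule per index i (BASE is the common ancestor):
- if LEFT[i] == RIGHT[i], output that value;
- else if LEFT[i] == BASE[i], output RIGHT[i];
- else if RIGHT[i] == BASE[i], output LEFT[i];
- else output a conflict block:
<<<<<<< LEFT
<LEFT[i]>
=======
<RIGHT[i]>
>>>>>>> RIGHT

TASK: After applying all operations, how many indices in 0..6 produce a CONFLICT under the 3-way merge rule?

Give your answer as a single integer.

Answer: 2

Derivation:
Final LEFT:  [golf, kilo, foxtrot, lima, juliet, golf, kilo]
Final RIGHT: [alpha, hotel, alpha, india, bravo, india, bravo]
i=0: BASE=bravo L=golf R=alpha all differ -> CONFLICT
i=1: L=kilo=BASE, R=hotel -> take RIGHT -> hotel
i=2: L=foxtrot=BASE, R=alpha -> take RIGHT -> alpha
i=3: L=lima=BASE, R=india -> take RIGHT -> india
i=4: L=juliet=BASE, R=bravo -> take RIGHT -> bravo
i=5: L=golf, R=india=BASE -> take LEFT -> golf
i=6: BASE=alpha L=kilo R=bravo all differ -> CONFLICT
Conflict count: 2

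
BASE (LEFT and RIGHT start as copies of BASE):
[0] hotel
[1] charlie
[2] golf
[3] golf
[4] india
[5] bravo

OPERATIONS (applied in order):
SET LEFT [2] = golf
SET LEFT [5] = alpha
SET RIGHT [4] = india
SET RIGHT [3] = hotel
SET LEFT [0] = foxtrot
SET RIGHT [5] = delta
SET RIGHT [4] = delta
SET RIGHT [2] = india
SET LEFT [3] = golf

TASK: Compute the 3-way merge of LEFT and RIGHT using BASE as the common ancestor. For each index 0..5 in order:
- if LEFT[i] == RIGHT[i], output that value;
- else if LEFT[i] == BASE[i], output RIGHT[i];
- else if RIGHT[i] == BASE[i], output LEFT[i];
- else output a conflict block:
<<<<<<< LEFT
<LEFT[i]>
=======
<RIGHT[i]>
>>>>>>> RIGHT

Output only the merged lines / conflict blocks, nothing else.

Final LEFT:  [foxtrot, charlie, golf, golf, india, alpha]
Final RIGHT: [hotel, charlie, india, hotel, delta, delta]
i=0: L=foxtrot, R=hotel=BASE -> take LEFT -> foxtrot
i=1: L=charlie R=charlie -> agree -> charlie
i=2: L=golf=BASE, R=india -> take RIGHT -> india
i=3: L=golf=BASE, R=hotel -> take RIGHT -> hotel
i=4: L=india=BASE, R=delta -> take RIGHT -> delta
i=5: BASE=bravo L=alpha R=delta all differ -> CONFLICT

Answer: foxtrot
charlie
india
hotel
delta
<<<<<<< LEFT
alpha
=======
delta
>>>>>>> RIGHT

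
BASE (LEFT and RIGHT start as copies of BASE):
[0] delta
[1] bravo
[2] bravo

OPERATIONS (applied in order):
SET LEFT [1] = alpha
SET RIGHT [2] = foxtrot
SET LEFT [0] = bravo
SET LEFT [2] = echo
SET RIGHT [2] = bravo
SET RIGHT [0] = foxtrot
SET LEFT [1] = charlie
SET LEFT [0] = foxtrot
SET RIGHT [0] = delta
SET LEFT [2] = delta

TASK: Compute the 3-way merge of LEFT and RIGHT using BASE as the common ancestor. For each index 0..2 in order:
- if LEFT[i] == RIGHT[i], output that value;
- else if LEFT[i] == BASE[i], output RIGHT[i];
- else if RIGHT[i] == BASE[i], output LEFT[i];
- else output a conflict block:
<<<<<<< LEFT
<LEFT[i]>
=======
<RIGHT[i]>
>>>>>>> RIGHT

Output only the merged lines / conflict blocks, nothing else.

Answer: foxtrot
charlie
delta

Derivation:
Final LEFT:  [foxtrot, charlie, delta]
Final RIGHT: [delta, bravo, bravo]
i=0: L=foxtrot, R=delta=BASE -> take LEFT -> foxtrot
i=1: L=charlie, R=bravo=BASE -> take LEFT -> charlie
i=2: L=delta, R=bravo=BASE -> take LEFT -> delta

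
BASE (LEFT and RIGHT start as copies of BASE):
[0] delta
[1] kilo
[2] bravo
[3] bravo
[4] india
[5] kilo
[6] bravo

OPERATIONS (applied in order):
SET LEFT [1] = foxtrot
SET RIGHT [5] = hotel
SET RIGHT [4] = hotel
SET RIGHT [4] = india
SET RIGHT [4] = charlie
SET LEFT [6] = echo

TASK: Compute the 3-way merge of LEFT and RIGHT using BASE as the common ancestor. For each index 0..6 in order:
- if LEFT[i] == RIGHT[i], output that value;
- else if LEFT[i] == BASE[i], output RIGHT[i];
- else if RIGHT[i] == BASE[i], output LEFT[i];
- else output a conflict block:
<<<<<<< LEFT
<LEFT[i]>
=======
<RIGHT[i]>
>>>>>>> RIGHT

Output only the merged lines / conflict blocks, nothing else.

Answer: delta
foxtrot
bravo
bravo
charlie
hotel
echo

Derivation:
Final LEFT:  [delta, foxtrot, bravo, bravo, india, kilo, echo]
Final RIGHT: [delta, kilo, bravo, bravo, charlie, hotel, bravo]
i=0: L=delta R=delta -> agree -> delta
i=1: L=foxtrot, R=kilo=BASE -> take LEFT -> foxtrot
i=2: L=bravo R=bravo -> agree -> bravo
i=3: L=bravo R=bravo -> agree -> bravo
i=4: L=india=BASE, R=charlie -> take RIGHT -> charlie
i=5: L=kilo=BASE, R=hotel -> take RIGHT -> hotel
i=6: L=echo, R=bravo=BASE -> take LEFT -> echo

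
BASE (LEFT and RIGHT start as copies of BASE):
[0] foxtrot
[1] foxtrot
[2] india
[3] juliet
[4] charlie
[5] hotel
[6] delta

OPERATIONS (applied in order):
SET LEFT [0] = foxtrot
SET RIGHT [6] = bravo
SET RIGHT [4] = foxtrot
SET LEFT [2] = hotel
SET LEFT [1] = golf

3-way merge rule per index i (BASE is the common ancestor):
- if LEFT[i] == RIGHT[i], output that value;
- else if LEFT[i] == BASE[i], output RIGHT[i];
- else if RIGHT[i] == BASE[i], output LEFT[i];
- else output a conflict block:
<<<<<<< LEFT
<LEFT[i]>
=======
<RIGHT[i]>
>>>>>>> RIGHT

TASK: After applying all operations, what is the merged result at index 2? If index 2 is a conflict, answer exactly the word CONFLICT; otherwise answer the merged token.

Final LEFT:  [foxtrot, golf, hotel, juliet, charlie, hotel, delta]
Final RIGHT: [foxtrot, foxtrot, india, juliet, foxtrot, hotel, bravo]
i=0: L=foxtrot R=foxtrot -> agree -> foxtrot
i=1: L=golf, R=foxtrot=BASE -> take LEFT -> golf
i=2: L=hotel, R=india=BASE -> take LEFT -> hotel
i=3: L=juliet R=juliet -> agree -> juliet
i=4: L=charlie=BASE, R=foxtrot -> take RIGHT -> foxtrot
i=5: L=hotel R=hotel -> agree -> hotel
i=6: L=delta=BASE, R=bravo -> take RIGHT -> bravo
Index 2 -> hotel

Answer: hotel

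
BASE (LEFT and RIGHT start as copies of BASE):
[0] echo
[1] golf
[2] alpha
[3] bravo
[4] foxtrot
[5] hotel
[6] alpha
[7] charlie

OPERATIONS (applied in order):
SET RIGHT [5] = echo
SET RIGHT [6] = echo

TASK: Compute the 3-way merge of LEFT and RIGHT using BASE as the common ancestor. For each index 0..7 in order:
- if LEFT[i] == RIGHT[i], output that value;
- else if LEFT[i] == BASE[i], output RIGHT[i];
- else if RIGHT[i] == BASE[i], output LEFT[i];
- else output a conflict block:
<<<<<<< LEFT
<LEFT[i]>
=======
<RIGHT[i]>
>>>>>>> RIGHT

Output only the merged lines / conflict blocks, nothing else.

Final LEFT:  [echo, golf, alpha, bravo, foxtrot, hotel, alpha, charlie]
Final RIGHT: [echo, golf, alpha, bravo, foxtrot, echo, echo, charlie]
i=0: L=echo R=echo -> agree -> echo
i=1: L=golf R=golf -> agree -> golf
i=2: L=alpha R=alpha -> agree -> alpha
i=3: L=bravo R=bravo -> agree -> bravo
i=4: L=foxtrot R=foxtrot -> agree -> foxtrot
i=5: L=hotel=BASE, R=echo -> take RIGHT -> echo
i=6: L=alpha=BASE, R=echo -> take RIGHT -> echo
i=7: L=charlie R=charlie -> agree -> charlie

Answer: echo
golf
alpha
bravo
foxtrot
echo
echo
charlie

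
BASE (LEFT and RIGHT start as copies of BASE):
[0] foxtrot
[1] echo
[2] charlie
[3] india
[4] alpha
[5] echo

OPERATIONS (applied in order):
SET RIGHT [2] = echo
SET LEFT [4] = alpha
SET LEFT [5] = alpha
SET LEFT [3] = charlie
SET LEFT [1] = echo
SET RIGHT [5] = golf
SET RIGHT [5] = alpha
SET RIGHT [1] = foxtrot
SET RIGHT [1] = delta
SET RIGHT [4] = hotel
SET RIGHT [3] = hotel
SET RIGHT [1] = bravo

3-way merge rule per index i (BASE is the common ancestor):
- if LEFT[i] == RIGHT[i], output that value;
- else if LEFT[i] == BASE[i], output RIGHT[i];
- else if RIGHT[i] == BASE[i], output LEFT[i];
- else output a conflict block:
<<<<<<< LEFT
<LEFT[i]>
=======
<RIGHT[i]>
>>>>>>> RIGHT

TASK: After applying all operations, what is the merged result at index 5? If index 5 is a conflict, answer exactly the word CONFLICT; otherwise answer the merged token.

Final LEFT:  [foxtrot, echo, charlie, charlie, alpha, alpha]
Final RIGHT: [foxtrot, bravo, echo, hotel, hotel, alpha]
i=0: L=foxtrot R=foxtrot -> agree -> foxtrot
i=1: L=echo=BASE, R=bravo -> take RIGHT -> bravo
i=2: L=charlie=BASE, R=echo -> take RIGHT -> echo
i=3: BASE=india L=charlie R=hotel all differ -> CONFLICT
i=4: L=alpha=BASE, R=hotel -> take RIGHT -> hotel
i=5: L=alpha R=alpha -> agree -> alpha
Index 5 -> alpha

Answer: alpha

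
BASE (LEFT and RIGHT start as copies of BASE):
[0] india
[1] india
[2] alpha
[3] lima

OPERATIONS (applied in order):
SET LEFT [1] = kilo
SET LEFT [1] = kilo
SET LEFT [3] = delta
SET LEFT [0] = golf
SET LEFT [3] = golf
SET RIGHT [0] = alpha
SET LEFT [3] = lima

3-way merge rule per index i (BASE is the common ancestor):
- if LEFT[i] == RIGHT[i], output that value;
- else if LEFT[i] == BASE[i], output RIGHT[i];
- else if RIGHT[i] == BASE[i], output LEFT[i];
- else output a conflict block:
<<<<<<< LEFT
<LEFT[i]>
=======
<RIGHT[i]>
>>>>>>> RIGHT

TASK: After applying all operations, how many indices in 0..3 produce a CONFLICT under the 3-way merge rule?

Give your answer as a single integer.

Final LEFT:  [golf, kilo, alpha, lima]
Final RIGHT: [alpha, india, alpha, lima]
i=0: BASE=india L=golf R=alpha all differ -> CONFLICT
i=1: L=kilo, R=india=BASE -> take LEFT -> kilo
i=2: L=alpha R=alpha -> agree -> alpha
i=3: L=lima R=lima -> agree -> lima
Conflict count: 1

Answer: 1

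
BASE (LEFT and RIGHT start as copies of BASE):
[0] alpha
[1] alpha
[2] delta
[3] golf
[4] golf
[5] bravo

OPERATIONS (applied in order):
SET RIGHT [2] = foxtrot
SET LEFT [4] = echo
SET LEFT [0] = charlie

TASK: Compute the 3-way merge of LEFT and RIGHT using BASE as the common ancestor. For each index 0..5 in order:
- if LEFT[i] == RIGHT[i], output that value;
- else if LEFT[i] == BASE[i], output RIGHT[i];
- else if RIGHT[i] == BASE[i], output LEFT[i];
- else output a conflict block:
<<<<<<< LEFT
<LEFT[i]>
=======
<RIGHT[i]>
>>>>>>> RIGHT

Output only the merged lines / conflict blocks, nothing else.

Final LEFT:  [charlie, alpha, delta, golf, echo, bravo]
Final RIGHT: [alpha, alpha, foxtrot, golf, golf, bravo]
i=0: L=charlie, R=alpha=BASE -> take LEFT -> charlie
i=1: L=alpha R=alpha -> agree -> alpha
i=2: L=delta=BASE, R=foxtrot -> take RIGHT -> foxtrot
i=3: L=golf R=golf -> agree -> golf
i=4: L=echo, R=golf=BASE -> take LEFT -> echo
i=5: L=bravo R=bravo -> agree -> bravo

Answer: charlie
alpha
foxtrot
golf
echo
bravo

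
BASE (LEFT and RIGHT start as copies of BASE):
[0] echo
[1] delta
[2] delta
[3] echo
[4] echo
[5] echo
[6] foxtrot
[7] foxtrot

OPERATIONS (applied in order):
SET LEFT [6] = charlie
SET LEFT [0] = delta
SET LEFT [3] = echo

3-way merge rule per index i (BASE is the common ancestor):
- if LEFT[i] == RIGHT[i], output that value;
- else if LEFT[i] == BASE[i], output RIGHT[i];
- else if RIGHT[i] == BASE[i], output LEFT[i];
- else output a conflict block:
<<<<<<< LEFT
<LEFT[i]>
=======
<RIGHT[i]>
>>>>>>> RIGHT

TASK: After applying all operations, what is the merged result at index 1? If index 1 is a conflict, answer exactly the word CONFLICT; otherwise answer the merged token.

Answer: delta

Derivation:
Final LEFT:  [delta, delta, delta, echo, echo, echo, charlie, foxtrot]
Final RIGHT: [echo, delta, delta, echo, echo, echo, foxtrot, foxtrot]
i=0: L=delta, R=echo=BASE -> take LEFT -> delta
i=1: L=delta R=delta -> agree -> delta
i=2: L=delta R=delta -> agree -> delta
i=3: L=echo R=echo -> agree -> echo
i=4: L=echo R=echo -> agree -> echo
i=5: L=echo R=echo -> agree -> echo
i=6: L=charlie, R=foxtrot=BASE -> take LEFT -> charlie
i=7: L=foxtrot R=foxtrot -> agree -> foxtrot
Index 1 -> delta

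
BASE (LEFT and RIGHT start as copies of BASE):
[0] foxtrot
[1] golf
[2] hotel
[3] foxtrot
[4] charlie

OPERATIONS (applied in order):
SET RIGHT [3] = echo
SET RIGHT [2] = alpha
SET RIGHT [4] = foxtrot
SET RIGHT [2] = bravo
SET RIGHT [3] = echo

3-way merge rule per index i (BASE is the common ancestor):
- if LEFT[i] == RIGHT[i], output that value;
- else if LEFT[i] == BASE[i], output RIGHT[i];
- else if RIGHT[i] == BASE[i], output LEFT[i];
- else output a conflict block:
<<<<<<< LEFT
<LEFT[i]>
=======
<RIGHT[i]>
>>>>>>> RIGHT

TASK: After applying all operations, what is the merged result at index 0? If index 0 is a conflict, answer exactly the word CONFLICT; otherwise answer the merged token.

Final LEFT:  [foxtrot, golf, hotel, foxtrot, charlie]
Final RIGHT: [foxtrot, golf, bravo, echo, foxtrot]
i=0: L=foxtrot R=foxtrot -> agree -> foxtrot
i=1: L=golf R=golf -> agree -> golf
i=2: L=hotel=BASE, R=bravo -> take RIGHT -> bravo
i=3: L=foxtrot=BASE, R=echo -> take RIGHT -> echo
i=4: L=charlie=BASE, R=foxtrot -> take RIGHT -> foxtrot
Index 0 -> foxtrot

Answer: foxtrot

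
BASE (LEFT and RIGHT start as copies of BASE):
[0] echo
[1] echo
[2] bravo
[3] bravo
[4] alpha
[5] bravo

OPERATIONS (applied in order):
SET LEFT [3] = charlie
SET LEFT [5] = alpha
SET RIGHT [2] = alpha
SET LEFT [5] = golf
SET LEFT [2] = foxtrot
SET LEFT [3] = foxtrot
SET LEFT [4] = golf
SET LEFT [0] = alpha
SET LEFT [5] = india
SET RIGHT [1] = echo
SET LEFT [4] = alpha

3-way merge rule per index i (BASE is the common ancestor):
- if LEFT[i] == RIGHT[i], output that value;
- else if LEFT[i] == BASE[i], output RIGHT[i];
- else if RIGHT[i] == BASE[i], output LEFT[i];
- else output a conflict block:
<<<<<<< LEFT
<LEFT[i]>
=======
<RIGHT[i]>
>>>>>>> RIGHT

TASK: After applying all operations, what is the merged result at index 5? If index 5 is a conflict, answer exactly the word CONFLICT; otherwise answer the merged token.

Final LEFT:  [alpha, echo, foxtrot, foxtrot, alpha, india]
Final RIGHT: [echo, echo, alpha, bravo, alpha, bravo]
i=0: L=alpha, R=echo=BASE -> take LEFT -> alpha
i=1: L=echo R=echo -> agree -> echo
i=2: BASE=bravo L=foxtrot R=alpha all differ -> CONFLICT
i=3: L=foxtrot, R=bravo=BASE -> take LEFT -> foxtrot
i=4: L=alpha R=alpha -> agree -> alpha
i=5: L=india, R=bravo=BASE -> take LEFT -> india
Index 5 -> india

Answer: india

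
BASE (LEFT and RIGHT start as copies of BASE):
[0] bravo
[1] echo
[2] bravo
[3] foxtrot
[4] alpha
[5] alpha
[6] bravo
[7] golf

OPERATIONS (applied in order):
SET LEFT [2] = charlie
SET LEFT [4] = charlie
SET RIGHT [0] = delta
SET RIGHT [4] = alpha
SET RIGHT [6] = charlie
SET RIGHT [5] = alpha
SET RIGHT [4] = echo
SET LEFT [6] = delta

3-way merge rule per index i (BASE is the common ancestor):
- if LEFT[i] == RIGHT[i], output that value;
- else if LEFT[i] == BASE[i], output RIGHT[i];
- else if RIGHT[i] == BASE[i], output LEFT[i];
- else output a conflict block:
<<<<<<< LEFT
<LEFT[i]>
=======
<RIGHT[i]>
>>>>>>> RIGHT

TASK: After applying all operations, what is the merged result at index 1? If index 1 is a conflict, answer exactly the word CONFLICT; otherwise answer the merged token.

Final LEFT:  [bravo, echo, charlie, foxtrot, charlie, alpha, delta, golf]
Final RIGHT: [delta, echo, bravo, foxtrot, echo, alpha, charlie, golf]
i=0: L=bravo=BASE, R=delta -> take RIGHT -> delta
i=1: L=echo R=echo -> agree -> echo
i=2: L=charlie, R=bravo=BASE -> take LEFT -> charlie
i=3: L=foxtrot R=foxtrot -> agree -> foxtrot
i=4: BASE=alpha L=charlie R=echo all differ -> CONFLICT
i=5: L=alpha R=alpha -> agree -> alpha
i=6: BASE=bravo L=delta R=charlie all differ -> CONFLICT
i=7: L=golf R=golf -> agree -> golf
Index 1 -> echo

Answer: echo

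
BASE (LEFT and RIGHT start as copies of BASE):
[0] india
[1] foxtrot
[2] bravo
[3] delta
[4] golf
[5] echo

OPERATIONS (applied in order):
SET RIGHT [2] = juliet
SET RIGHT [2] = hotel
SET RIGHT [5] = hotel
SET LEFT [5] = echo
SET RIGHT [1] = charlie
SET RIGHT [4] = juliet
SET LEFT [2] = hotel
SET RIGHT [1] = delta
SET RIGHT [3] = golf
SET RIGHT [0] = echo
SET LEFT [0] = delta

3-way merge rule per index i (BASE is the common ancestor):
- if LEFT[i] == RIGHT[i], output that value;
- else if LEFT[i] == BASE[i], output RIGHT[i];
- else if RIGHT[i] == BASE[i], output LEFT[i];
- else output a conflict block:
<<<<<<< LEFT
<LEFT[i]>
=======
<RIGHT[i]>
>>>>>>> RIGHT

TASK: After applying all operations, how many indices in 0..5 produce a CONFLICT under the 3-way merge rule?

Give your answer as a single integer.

Answer: 1

Derivation:
Final LEFT:  [delta, foxtrot, hotel, delta, golf, echo]
Final RIGHT: [echo, delta, hotel, golf, juliet, hotel]
i=0: BASE=india L=delta R=echo all differ -> CONFLICT
i=1: L=foxtrot=BASE, R=delta -> take RIGHT -> delta
i=2: L=hotel R=hotel -> agree -> hotel
i=3: L=delta=BASE, R=golf -> take RIGHT -> golf
i=4: L=golf=BASE, R=juliet -> take RIGHT -> juliet
i=5: L=echo=BASE, R=hotel -> take RIGHT -> hotel
Conflict count: 1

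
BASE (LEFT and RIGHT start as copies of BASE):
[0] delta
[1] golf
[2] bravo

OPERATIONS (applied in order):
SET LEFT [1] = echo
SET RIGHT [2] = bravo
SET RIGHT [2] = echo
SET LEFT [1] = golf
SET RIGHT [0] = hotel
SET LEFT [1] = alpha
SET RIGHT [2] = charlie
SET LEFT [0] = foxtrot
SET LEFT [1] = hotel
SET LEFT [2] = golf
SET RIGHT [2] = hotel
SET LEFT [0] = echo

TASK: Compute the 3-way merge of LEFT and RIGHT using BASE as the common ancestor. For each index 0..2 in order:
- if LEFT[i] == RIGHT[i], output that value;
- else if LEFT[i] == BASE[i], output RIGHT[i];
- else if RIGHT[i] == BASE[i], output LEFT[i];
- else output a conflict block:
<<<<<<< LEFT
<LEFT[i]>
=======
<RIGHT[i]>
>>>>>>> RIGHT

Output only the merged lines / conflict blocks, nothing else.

Final LEFT:  [echo, hotel, golf]
Final RIGHT: [hotel, golf, hotel]
i=0: BASE=delta L=echo R=hotel all differ -> CONFLICT
i=1: L=hotel, R=golf=BASE -> take LEFT -> hotel
i=2: BASE=bravo L=golf R=hotel all differ -> CONFLICT

Answer: <<<<<<< LEFT
echo
=======
hotel
>>>>>>> RIGHT
hotel
<<<<<<< LEFT
golf
=======
hotel
>>>>>>> RIGHT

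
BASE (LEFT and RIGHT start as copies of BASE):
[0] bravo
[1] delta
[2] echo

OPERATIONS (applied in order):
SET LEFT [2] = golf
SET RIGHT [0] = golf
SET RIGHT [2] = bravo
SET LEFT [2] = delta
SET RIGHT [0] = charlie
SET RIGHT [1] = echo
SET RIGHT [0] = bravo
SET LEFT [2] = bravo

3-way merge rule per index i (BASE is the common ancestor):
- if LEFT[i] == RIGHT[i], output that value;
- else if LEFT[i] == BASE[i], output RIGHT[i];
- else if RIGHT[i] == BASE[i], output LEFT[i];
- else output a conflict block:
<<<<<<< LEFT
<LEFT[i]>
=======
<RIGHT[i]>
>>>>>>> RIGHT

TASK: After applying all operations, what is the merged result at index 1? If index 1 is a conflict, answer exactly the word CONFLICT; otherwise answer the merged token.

Final LEFT:  [bravo, delta, bravo]
Final RIGHT: [bravo, echo, bravo]
i=0: L=bravo R=bravo -> agree -> bravo
i=1: L=delta=BASE, R=echo -> take RIGHT -> echo
i=2: L=bravo R=bravo -> agree -> bravo
Index 1 -> echo

Answer: echo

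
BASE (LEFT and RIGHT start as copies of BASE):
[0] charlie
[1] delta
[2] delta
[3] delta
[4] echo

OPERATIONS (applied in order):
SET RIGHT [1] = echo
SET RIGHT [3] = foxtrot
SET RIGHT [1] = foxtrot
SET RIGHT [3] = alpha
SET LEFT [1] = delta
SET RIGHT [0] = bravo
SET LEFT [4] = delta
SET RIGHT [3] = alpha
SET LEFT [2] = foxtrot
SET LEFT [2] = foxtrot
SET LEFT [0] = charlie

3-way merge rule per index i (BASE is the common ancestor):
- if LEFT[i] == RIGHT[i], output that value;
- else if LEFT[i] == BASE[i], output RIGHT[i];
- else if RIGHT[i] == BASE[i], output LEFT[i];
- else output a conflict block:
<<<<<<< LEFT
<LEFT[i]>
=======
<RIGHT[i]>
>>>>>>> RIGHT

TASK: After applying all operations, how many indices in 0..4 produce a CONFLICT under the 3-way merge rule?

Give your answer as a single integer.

Answer: 0

Derivation:
Final LEFT:  [charlie, delta, foxtrot, delta, delta]
Final RIGHT: [bravo, foxtrot, delta, alpha, echo]
i=0: L=charlie=BASE, R=bravo -> take RIGHT -> bravo
i=1: L=delta=BASE, R=foxtrot -> take RIGHT -> foxtrot
i=2: L=foxtrot, R=delta=BASE -> take LEFT -> foxtrot
i=3: L=delta=BASE, R=alpha -> take RIGHT -> alpha
i=4: L=delta, R=echo=BASE -> take LEFT -> delta
Conflict count: 0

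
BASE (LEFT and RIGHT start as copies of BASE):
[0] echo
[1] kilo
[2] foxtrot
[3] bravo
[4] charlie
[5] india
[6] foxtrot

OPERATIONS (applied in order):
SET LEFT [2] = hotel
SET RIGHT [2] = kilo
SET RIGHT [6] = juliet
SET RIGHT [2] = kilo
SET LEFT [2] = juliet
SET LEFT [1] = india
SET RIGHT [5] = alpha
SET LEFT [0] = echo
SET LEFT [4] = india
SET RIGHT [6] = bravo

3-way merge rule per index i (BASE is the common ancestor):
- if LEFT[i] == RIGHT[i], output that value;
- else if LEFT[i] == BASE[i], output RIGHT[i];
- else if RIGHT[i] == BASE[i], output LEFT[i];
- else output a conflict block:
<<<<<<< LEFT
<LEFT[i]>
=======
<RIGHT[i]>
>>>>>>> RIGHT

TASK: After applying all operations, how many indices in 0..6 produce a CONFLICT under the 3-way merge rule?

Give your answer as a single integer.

Final LEFT:  [echo, india, juliet, bravo, india, india, foxtrot]
Final RIGHT: [echo, kilo, kilo, bravo, charlie, alpha, bravo]
i=0: L=echo R=echo -> agree -> echo
i=1: L=india, R=kilo=BASE -> take LEFT -> india
i=2: BASE=foxtrot L=juliet R=kilo all differ -> CONFLICT
i=3: L=bravo R=bravo -> agree -> bravo
i=4: L=india, R=charlie=BASE -> take LEFT -> india
i=5: L=india=BASE, R=alpha -> take RIGHT -> alpha
i=6: L=foxtrot=BASE, R=bravo -> take RIGHT -> bravo
Conflict count: 1

Answer: 1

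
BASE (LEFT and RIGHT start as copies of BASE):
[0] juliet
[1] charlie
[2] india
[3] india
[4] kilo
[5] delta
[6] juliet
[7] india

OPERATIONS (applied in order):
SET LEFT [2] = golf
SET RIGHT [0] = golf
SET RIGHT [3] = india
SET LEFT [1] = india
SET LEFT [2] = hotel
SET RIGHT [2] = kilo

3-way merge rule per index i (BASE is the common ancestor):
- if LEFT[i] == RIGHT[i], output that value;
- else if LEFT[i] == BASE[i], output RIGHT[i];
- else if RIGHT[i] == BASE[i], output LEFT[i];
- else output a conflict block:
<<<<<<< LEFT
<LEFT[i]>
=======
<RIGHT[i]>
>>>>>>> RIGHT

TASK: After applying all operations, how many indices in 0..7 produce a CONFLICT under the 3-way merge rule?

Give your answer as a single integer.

Answer: 1

Derivation:
Final LEFT:  [juliet, india, hotel, india, kilo, delta, juliet, india]
Final RIGHT: [golf, charlie, kilo, india, kilo, delta, juliet, india]
i=0: L=juliet=BASE, R=golf -> take RIGHT -> golf
i=1: L=india, R=charlie=BASE -> take LEFT -> india
i=2: BASE=india L=hotel R=kilo all differ -> CONFLICT
i=3: L=india R=india -> agree -> india
i=4: L=kilo R=kilo -> agree -> kilo
i=5: L=delta R=delta -> agree -> delta
i=6: L=juliet R=juliet -> agree -> juliet
i=7: L=india R=india -> agree -> india
Conflict count: 1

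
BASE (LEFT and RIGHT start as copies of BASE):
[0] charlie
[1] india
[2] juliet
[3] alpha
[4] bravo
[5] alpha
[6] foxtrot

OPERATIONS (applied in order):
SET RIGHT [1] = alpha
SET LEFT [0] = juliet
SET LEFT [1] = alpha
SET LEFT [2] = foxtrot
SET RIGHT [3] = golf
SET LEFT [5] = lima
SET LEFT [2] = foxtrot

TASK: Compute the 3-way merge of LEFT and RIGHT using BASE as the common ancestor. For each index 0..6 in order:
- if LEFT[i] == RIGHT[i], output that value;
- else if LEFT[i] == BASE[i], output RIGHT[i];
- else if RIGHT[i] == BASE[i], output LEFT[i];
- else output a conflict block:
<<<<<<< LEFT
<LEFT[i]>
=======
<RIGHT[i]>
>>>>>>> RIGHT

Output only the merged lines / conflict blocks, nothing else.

Answer: juliet
alpha
foxtrot
golf
bravo
lima
foxtrot

Derivation:
Final LEFT:  [juliet, alpha, foxtrot, alpha, bravo, lima, foxtrot]
Final RIGHT: [charlie, alpha, juliet, golf, bravo, alpha, foxtrot]
i=0: L=juliet, R=charlie=BASE -> take LEFT -> juliet
i=1: L=alpha R=alpha -> agree -> alpha
i=2: L=foxtrot, R=juliet=BASE -> take LEFT -> foxtrot
i=3: L=alpha=BASE, R=golf -> take RIGHT -> golf
i=4: L=bravo R=bravo -> agree -> bravo
i=5: L=lima, R=alpha=BASE -> take LEFT -> lima
i=6: L=foxtrot R=foxtrot -> agree -> foxtrot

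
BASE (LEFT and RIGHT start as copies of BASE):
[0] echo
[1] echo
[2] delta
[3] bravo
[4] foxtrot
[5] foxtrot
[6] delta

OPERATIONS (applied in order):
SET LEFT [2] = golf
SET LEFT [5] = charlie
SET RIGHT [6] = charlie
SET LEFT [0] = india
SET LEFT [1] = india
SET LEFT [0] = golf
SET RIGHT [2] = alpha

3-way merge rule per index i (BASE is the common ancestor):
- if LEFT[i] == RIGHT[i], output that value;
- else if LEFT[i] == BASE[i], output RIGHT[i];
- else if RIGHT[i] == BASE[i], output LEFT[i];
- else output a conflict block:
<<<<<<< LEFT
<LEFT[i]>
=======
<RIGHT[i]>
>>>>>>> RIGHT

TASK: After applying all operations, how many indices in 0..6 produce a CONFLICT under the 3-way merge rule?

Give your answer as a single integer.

Final LEFT:  [golf, india, golf, bravo, foxtrot, charlie, delta]
Final RIGHT: [echo, echo, alpha, bravo, foxtrot, foxtrot, charlie]
i=0: L=golf, R=echo=BASE -> take LEFT -> golf
i=1: L=india, R=echo=BASE -> take LEFT -> india
i=2: BASE=delta L=golf R=alpha all differ -> CONFLICT
i=3: L=bravo R=bravo -> agree -> bravo
i=4: L=foxtrot R=foxtrot -> agree -> foxtrot
i=5: L=charlie, R=foxtrot=BASE -> take LEFT -> charlie
i=6: L=delta=BASE, R=charlie -> take RIGHT -> charlie
Conflict count: 1

Answer: 1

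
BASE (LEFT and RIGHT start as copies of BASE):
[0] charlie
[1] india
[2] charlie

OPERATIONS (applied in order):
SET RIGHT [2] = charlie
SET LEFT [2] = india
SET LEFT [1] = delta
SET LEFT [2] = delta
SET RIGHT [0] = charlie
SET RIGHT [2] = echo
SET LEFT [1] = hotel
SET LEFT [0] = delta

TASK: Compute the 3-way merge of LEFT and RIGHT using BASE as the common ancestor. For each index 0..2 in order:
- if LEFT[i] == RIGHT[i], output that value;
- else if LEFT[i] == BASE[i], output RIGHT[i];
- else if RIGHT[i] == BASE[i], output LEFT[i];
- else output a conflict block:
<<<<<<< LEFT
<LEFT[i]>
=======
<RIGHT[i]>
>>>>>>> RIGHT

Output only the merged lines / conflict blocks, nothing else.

Answer: delta
hotel
<<<<<<< LEFT
delta
=======
echo
>>>>>>> RIGHT

Derivation:
Final LEFT:  [delta, hotel, delta]
Final RIGHT: [charlie, india, echo]
i=0: L=delta, R=charlie=BASE -> take LEFT -> delta
i=1: L=hotel, R=india=BASE -> take LEFT -> hotel
i=2: BASE=charlie L=delta R=echo all differ -> CONFLICT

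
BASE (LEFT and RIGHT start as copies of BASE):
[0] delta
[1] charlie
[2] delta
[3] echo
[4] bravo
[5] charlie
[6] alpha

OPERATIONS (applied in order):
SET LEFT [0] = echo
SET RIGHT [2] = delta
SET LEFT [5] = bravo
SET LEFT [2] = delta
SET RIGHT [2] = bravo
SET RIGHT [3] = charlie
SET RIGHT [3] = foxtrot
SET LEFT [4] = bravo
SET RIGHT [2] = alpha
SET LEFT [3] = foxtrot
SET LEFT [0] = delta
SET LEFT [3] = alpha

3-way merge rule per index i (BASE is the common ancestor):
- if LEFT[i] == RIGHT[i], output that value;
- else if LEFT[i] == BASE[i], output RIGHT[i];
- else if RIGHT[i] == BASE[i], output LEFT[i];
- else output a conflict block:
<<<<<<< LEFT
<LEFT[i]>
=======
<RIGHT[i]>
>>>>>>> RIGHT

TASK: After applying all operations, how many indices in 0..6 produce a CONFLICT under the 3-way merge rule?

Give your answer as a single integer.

Final LEFT:  [delta, charlie, delta, alpha, bravo, bravo, alpha]
Final RIGHT: [delta, charlie, alpha, foxtrot, bravo, charlie, alpha]
i=0: L=delta R=delta -> agree -> delta
i=1: L=charlie R=charlie -> agree -> charlie
i=2: L=delta=BASE, R=alpha -> take RIGHT -> alpha
i=3: BASE=echo L=alpha R=foxtrot all differ -> CONFLICT
i=4: L=bravo R=bravo -> agree -> bravo
i=5: L=bravo, R=charlie=BASE -> take LEFT -> bravo
i=6: L=alpha R=alpha -> agree -> alpha
Conflict count: 1

Answer: 1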